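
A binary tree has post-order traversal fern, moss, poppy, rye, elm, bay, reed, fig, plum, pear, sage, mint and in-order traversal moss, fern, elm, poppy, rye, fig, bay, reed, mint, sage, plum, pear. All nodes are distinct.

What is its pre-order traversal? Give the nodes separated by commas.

The last element of post-order is the root; it splits in-order into left and right subtrees.
Root mint: left subtree has 8 nodes {moss, fern, elm, poppy, rye, fig, bay, reed}, right has 3 {sage, plum, pear}.
  Root fig: left subtree has 5 nodes {moss, fern, elm, poppy, rye}, right has 2 {bay, reed}.
    Root elm: left subtree has 2 nodes {moss, fern}, right has 2 {poppy, rye}.
      Root moss: left subtree has 0 nodes { }, right has 1 {fern}.
      Root rye: left subtree has 1 node {poppy}, right has 0 { }.
    Root reed: left subtree has 1 node {bay}, right has 0 { }.
  Root sage: left subtree has 0 nodes { }, right has 2 {plum, pear}.
    Root pear: left subtree has 1 node {plum}, right has 0 { }.

mint, fig, elm, moss, fern, rye, poppy, reed, bay, sage, pear, plum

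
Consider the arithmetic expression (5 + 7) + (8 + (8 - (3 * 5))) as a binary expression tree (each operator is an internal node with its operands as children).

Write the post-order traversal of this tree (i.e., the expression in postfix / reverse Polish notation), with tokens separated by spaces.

Post-order on an expression tree gives postfix notation: for each operator, emit left operand, right operand, then the operator.

5 7 + 8 8 3 5 * - + +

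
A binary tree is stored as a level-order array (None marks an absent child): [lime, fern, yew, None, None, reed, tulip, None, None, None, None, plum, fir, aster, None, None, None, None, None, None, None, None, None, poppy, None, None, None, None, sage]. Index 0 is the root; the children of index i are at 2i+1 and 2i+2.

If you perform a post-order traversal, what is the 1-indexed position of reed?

5

Post-order visits the left subtree, then the right subtree, then the node.
At lime: go left to fern.
  fern is a leaf — visit fern.
At lime: go right to yew.
  At yew: go left to reed.
    At reed: go left to plum.
      At plum: go left to poppy.
        poppy is a leaf — visit poppy.
      At plum: no right child.
      Visit plum.
    At reed: go right to fir.
      fir is a leaf — visit fir.
    Visit reed.
  At yew: go right to tulip.
    At tulip: go left to aster.
      At aster: no left child.
      At aster: go right to sage.
        sage is a leaf — visit sage.
      Visit aster.
    At tulip: no right child.
    Visit tulip.
  Visit yew.
Visit lime.
Full post-order sequence: fern, poppy, plum, fir, reed, sage, aster, tulip, yew, lime.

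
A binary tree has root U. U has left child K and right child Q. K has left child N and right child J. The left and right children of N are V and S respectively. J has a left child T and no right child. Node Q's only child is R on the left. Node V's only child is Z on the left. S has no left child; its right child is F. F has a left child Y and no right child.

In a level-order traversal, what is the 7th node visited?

Level-order visits nodes level by level from the root, left to right within each level.
Level 0: U
Level 1: K, Q
Level 2: N, J, R
Level 3: V, S, T
Level 4: Z, F
Level 5: Y
Full level-order sequence: U, K, Q, N, J, R, V, S, T, Z, F, Y.

V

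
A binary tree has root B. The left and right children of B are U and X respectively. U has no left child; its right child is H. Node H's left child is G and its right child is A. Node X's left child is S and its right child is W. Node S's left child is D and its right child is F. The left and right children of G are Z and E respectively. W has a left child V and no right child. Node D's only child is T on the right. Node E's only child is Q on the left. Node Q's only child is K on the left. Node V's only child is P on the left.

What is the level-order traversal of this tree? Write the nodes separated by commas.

B, U, X, H, S, W, G, A, D, F, V, Z, E, T, P, Q, K

Level-order visits nodes level by level from the root, left to right within each level.
Level 0: B
Level 1: U, X
Level 2: H, S, W
Level 3: G, A, D, F, V
Level 4: Z, E, T, P
Level 5: Q
Level 6: K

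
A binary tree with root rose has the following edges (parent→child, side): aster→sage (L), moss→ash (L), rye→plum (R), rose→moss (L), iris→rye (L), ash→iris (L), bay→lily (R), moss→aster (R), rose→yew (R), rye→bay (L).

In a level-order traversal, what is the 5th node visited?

Level-order visits nodes level by level from the root, left to right within each level.
Level 0: rose
Level 1: moss, yew
Level 2: ash, aster
Level 3: iris, sage
Level 4: rye
Level 5: bay, plum
Level 6: lily
Full level-order sequence: rose, moss, yew, ash, aster, iris, sage, rye, bay, plum, lily.

aster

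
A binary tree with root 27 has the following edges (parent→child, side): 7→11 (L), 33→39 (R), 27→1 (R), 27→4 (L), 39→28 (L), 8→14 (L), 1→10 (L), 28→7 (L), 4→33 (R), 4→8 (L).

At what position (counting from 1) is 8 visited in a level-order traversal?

4

Level-order visits nodes level by level from the root, left to right within each level.
Level 0: 27
Level 1: 4, 1
Level 2: 8, 33, 10
Level 3: 14, 39
Level 4: 28
Level 5: 7
Level 6: 11
Full level-order sequence: 27, 4, 1, 8, 33, 10, 14, 39, 28, 7, 11.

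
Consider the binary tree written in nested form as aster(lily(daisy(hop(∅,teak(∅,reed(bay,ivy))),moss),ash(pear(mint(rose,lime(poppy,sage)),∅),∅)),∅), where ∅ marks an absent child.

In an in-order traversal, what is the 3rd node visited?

In-order visits the left subtree, then the node, then the right subtree.
At aster: go left to lily.
  At lily: go left to daisy.
    At daisy: go left to hop.
      At hop: no left child.
      Visit hop.
      At hop: go right to teak.
        At teak: no left child.
        Visit teak.
        At teak: go right to reed.
          At reed: go left to bay.
            bay is a leaf — visit bay.
          Visit reed.
          At reed: go right to ivy.
            ivy is a leaf — visit ivy.
    Visit daisy.
    At daisy: go right to moss.
      moss is a leaf — visit moss.
  Visit lily.
  At lily: go right to ash.
    At ash: go left to pear.
      At pear: go left to mint.
        At mint: go left to rose.
          rose is a leaf — visit rose.
        Visit mint.
        At mint: go right to lime.
          At lime: go left to poppy.
            poppy is a leaf — visit poppy.
          Visit lime.
          At lime: go right to sage.
            sage is a leaf — visit sage.
      Visit pear.
      At pear: no right child.
    Visit ash.
    At ash: no right child.
Visit aster.
At aster: no right child.
Full in-order sequence: hop, teak, bay, reed, ivy, daisy, moss, lily, rose, mint, poppy, lime, sage, pear, ash, aster.

bay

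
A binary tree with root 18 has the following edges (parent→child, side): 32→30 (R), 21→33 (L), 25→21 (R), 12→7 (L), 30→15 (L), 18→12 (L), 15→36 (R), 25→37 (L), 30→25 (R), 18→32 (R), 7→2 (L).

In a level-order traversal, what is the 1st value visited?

Level-order visits nodes level by level from the root, left to right within each level.
Level 0: 18
Level 1: 12, 32
Level 2: 7, 30
Level 3: 2, 15, 25
Level 4: 36, 37, 21
Level 5: 33
Full level-order sequence: 18, 12, 32, 7, 30, 2, 15, 25, 36, 37, 21, 33.

18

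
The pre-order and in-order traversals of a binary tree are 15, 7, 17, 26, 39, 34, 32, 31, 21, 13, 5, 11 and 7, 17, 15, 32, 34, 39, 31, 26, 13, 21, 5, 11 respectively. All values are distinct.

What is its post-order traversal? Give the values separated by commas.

The first element of pre-order is the root; it splits in-order into left and right subtrees.
Root 15: left subtree has 2 nodes {7, 17}, right has 9 {32, 34, 39, 31, 26, 13, 21, 5, 11}.
  Root 7: left subtree has 0 nodes { }, right has 1 {17}.
  Root 26: left subtree has 4 nodes {32, 34, 39, 31}, right has 4 {13, 21, 5, 11}.
    Root 39: left subtree has 2 nodes {32, 34}, right has 1 {31}.
      Root 34: left subtree has 1 node {32}, right has 0 { }.
    Root 21: left subtree has 1 node {13}, right has 2 {5, 11}.
      Root 5: left subtree has 0 nodes { }, right has 1 {11}.

17, 7, 32, 34, 31, 39, 13, 11, 5, 21, 26, 15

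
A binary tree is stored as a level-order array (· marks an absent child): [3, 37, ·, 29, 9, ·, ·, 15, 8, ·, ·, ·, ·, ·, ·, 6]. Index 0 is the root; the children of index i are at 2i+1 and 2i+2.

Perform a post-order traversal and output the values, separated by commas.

Post-order visits the left subtree, then the right subtree, then the node.
At 3: go left to 37.
  At 37: go left to 29.
    At 29: go left to 15.
      At 15: go left to 6.
        6 is a leaf — visit 6.
      At 15: no right child.
      Visit 15.
    At 29: go right to 8.
      8 is a leaf — visit 8.
    Visit 29.
  At 37: go right to 9.
    9 is a leaf — visit 9.
  Visit 37.
At 3: no right child.
Visit 3.

6, 15, 8, 29, 9, 37, 3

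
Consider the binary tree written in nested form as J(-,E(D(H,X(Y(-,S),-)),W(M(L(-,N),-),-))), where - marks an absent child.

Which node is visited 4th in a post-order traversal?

X

Post-order visits the left subtree, then the right subtree, then the node.
At J: no left child.
At J: go right to E.
  At E: go left to D.
    At D: go left to H.
      H is a leaf — visit H.
    At D: go right to X.
      At X: go left to Y.
        At Y: no left child.
        At Y: go right to S.
          S is a leaf — visit S.
        Visit Y.
      At X: no right child.
      Visit X.
    Visit D.
  At E: go right to W.
    At W: go left to M.
      At M: go left to L.
        At L: no left child.
        At L: go right to N.
          N is a leaf — visit N.
        Visit L.
      At M: no right child.
      Visit M.
    At W: no right child.
    Visit W.
  Visit E.
Visit J.
Full post-order sequence: H, S, Y, X, D, N, L, M, W, E, J.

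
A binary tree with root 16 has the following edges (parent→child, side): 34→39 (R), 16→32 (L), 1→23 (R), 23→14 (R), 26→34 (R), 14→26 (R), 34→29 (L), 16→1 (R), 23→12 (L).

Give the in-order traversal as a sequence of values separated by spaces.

32 16 1 12 23 14 26 29 34 39

In-order visits the left subtree, then the node, then the right subtree.
At 16: go left to 32.
  32 is a leaf — visit 32.
Visit 16.
At 16: go right to 1.
  At 1: no left child.
  Visit 1.
  At 1: go right to 23.
    At 23: go left to 12.
      12 is a leaf — visit 12.
    Visit 23.
    At 23: go right to 14.
      At 14: no left child.
      Visit 14.
      At 14: go right to 26.
        At 26: no left child.
        Visit 26.
        At 26: go right to 34.
          At 34: go left to 29.
            29 is a leaf — visit 29.
          Visit 34.
          At 34: go right to 39.
            39 is a leaf — visit 39.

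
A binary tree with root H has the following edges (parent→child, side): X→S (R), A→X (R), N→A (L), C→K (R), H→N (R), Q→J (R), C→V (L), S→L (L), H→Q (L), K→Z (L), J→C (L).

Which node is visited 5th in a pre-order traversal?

Pre-order visits the node, then its left subtree, then its right subtree.
Visit H.
At H: go left to Q.
  Visit Q.
  At Q: no left child.
  At Q: go right to J.
    Visit J.
    At J: go left to C.
      Visit C.
      At C: go left to V.
        V is a leaf — visit V.
      At C: go right to K.
        Visit K.
        At K: go left to Z.
          Z is a leaf — visit Z.
        At K: no right child.
    At J: no right child.
At H: go right to N.
  Visit N.
  At N: go left to A.
    Visit A.
    At A: no left child.
    At A: go right to X.
      Visit X.
      At X: no left child.
      At X: go right to S.
        Visit S.
        At S: go left to L.
          L is a leaf — visit L.
        At S: no right child.
  At N: no right child.
Full pre-order sequence: H, Q, J, C, V, K, Z, N, A, X, S, L.

V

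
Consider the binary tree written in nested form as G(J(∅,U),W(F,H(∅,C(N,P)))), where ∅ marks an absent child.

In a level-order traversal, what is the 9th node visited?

P

Level-order visits nodes level by level from the root, left to right within each level.
Level 0: G
Level 1: J, W
Level 2: U, F, H
Level 3: C
Level 4: N, P
Full level-order sequence: G, J, W, U, F, H, C, N, P.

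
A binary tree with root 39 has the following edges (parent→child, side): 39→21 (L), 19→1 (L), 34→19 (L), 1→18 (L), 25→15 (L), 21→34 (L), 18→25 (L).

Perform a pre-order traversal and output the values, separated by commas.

39, 21, 34, 19, 1, 18, 25, 15

Pre-order visits the node, then its left subtree, then its right subtree.
Visit 39.
At 39: go left to 21.
  Visit 21.
  At 21: go left to 34.
    Visit 34.
    At 34: go left to 19.
      Visit 19.
      At 19: go left to 1.
        Visit 1.
        At 1: go left to 18.
          Visit 18.
          At 18: go left to 25.
            Visit 25.
            At 25: go left to 15.
              15 is a leaf — visit 15.
            At 25: no right child.
          At 18: no right child.
        At 1: no right child.
      At 19: no right child.
    At 34: no right child.
  At 21: no right child.
At 39: no right child.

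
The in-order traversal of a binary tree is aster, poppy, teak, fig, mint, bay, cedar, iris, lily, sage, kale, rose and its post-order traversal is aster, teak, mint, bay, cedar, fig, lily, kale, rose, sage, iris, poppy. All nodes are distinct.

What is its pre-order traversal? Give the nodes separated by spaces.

poppy aster iris fig teak cedar bay mint sage lily rose kale

The last element of post-order is the root; it splits in-order into left and right subtrees.
Root poppy: left subtree has 1 node {aster}, right has 10 {teak, fig, mint, bay, cedar, iris, lily, sage, kale, rose}.
  Root iris: left subtree has 5 nodes {teak, fig, mint, bay, cedar}, right has 4 {lily, sage, kale, rose}.
    Root fig: left subtree has 1 node {teak}, right has 3 {mint, bay, cedar}.
      Root cedar: left subtree has 2 nodes {mint, bay}, right has 0 { }.
        Root bay: left subtree has 1 node {mint}, right has 0 { }.
    Root sage: left subtree has 1 node {lily}, right has 2 {kale, rose}.
      Root rose: left subtree has 1 node {kale}, right has 0 { }.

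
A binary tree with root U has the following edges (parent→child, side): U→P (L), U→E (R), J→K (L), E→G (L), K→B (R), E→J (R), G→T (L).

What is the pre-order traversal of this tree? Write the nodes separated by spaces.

Pre-order visits the node, then its left subtree, then its right subtree.
Visit U.
At U: go left to P.
  P is a leaf — visit P.
At U: go right to E.
  Visit E.
  At E: go left to G.
    Visit G.
    At G: go left to T.
      T is a leaf — visit T.
    At G: no right child.
  At E: go right to J.
    Visit J.
    At J: go left to K.
      Visit K.
      At K: no left child.
      At K: go right to B.
        B is a leaf — visit B.
    At J: no right child.

U P E G T J K B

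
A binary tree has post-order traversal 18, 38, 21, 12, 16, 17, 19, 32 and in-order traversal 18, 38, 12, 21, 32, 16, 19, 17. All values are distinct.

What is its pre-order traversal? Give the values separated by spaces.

The last element of post-order is the root; it splits in-order into left and right subtrees.
Root 32: left subtree has 4 nodes {18, 38, 12, 21}, right has 3 {16, 19, 17}.
  Root 12: left subtree has 2 nodes {18, 38}, right has 1 {21}.
    Root 38: left subtree has 1 node {18}, right has 0 { }.
  Root 19: left subtree has 1 node {16}, right has 1 {17}.

32 12 38 18 21 19 16 17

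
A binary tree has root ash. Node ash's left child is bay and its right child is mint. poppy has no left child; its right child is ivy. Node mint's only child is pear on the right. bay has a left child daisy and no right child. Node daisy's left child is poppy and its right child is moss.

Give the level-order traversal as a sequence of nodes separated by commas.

Level-order visits nodes level by level from the root, left to right within each level.
Level 0: ash
Level 1: bay, mint
Level 2: daisy, pear
Level 3: poppy, moss
Level 4: ivy

ash, bay, mint, daisy, pear, poppy, moss, ivy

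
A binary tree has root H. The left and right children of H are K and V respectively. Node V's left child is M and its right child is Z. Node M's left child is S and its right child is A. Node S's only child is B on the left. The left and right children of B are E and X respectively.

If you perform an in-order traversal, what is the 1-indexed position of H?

2

In-order visits the left subtree, then the node, then the right subtree.
At H: go left to K.
  K is a leaf — visit K.
Visit H.
At H: go right to V.
  At V: go left to M.
    At M: go left to S.
      At S: go left to B.
        At B: go left to E.
          E is a leaf — visit E.
        Visit B.
        At B: go right to X.
          X is a leaf — visit X.
      Visit S.
      At S: no right child.
    Visit M.
    At M: go right to A.
      A is a leaf — visit A.
  Visit V.
  At V: go right to Z.
    Z is a leaf — visit Z.
Full in-order sequence: K, H, E, B, X, S, M, A, V, Z.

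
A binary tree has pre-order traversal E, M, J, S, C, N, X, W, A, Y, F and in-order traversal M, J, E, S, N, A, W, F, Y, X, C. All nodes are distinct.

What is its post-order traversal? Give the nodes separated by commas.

J, M, A, F, Y, W, X, N, C, S, E

The first element of pre-order is the root; it splits in-order into left and right subtrees.
Root E: left subtree has 2 nodes {M, J}, right has 8 {S, N, A, W, F, Y, X, C}.
  Root M: left subtree has 0 nodes { }, right has 1 {J}.
  Root S: left subtree has 0 nodes { }, right has 7 {N, A, W, F, Y, X, C}.
    Root C: left subtree has 6 nodes {N, A, W, F, Y, X}, right has 0 { }.
      Root N: left subtree has 0 nodes { }, right has 5 {A, W, F, Y, X}.
        Root X: left subtree has 4 nodes {A, W, F, Y}, right has 0 { }.
          Root W: left subtree has 1 node {A}, right has 2 {F, Y}.
            Root Y: left subtree has 1 node {F}, right has 0 { }.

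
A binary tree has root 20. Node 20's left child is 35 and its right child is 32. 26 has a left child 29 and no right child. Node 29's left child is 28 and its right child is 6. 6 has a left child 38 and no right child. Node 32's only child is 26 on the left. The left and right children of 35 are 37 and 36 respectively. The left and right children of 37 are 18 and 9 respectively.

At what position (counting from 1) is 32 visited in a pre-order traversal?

Pre-order visits the node, then its left subtree, then its right subtree.
Visit 20.
At 20: go left to 35.
  Visit 35.
  At 35: go left to 37.
    Visit 37.
    At 37: go left to 18.
      18 is a leaf — visit 18.
    At 37: go right to 9.
      9 is a leaf — visit 9.
  At 35: go right to 36.
    36 is a leaf — visit 36.
At 20: go right to 32.
  Visit 32.
  At 32: go left to 26.
    Visit 26.
    At 26: go left to 29.
      Visit 29.
      At 29: go left to 28.
        28 is a leaf — visit 28.
      At 29: go right to 6.
        Visit 6.
        At 6: go left to 38.
          38 is a leaf — visit 38.
        At 6: no right child.
    At 26: no right child.
  At 32: no right child.
Full pre-order sequence: 20, 35, 37, 18, 9, 36, 32, 26, 29, 28, 6, 38.

7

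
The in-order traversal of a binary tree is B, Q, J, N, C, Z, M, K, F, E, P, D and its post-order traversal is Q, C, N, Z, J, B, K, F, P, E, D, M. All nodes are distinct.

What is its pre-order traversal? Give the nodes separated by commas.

M, B, J, Q, Z, N, C, D, E, F, K, P

The last element of post-order is the root; it splits in-order into left and right subtrees.
Root M: left subtree has 6 nodes {B, Q, J, N, C, Z}, right has 5 {K, F, E, P, D}.
  Root B: left subtree has 0 nodes { }, right has 5 {Q, J, N, C, Z}.
    Root J: left subtree has 1 node {Q}, right has 3 {N, C, Z}.
      Root Z: left subtree has 2 nodes {N, C}, right has 0 { }.
        Root N: left subtree has 0 nodes { }, right has 1 {C}.
  Root D: left subtree has 4 nodes {K, F, E, P}, right has 0 { }.
    Root E: left subtree has 2 nodes {K, F}, right has 1 {P}.
      Root F: left subtree has 1 node {K}, right has 0 { }.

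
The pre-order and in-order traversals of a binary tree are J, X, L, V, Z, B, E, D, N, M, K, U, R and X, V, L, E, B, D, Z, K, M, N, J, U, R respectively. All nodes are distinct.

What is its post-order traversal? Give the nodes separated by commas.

The first element of pre-order is the root; it splits in-order into left and right subtrees.
Root J: left subtree has 10 nodes {X, V, L, E, B, D, Z, K, M, N}, right has 2 {U, R}.
  Root X: left subtree has 0 nodes { }, right has 9 {V, L, E, B, D, Z, K, M, N}.
    Root L: left subtree has 1 node {V}, right has 7 {E, B, D, Z, K, M, N}.
      Root Z: left subtree has 3 nodes {E, B, D}, right has 3 {K, M, N}.
        Root B: left subtree has 1 node {E}, right has 1 {D}.
        Root N: left subtree has 2 nodes {K, M}, right has 0 { }.
          Root M: left subtree has 1 node {K}, right has 0 { }.
  Root U: left subtree has 0 nodes { }, right has 1 {R}.

V, E, D, B, K, M, N, Z, L, X, R, U, J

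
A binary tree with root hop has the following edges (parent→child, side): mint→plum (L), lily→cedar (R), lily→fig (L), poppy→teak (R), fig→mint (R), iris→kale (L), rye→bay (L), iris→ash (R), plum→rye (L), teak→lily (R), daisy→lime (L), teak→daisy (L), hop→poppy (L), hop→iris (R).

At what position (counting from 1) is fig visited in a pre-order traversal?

7

Pre-order visits the node, then its left subtree, then its right subtree.
Visit hop.
At hop: go left to poppy.
  Visit poppy.
  At poppy: no left child.
  At poppy: go right to teak.
    Visit teak.
    At teak: go left to daisy.
      Visit daisy.
      At daisy: go left to lime.
        lime is a leaf — visit lime.
      At daisy: no right child.
    At teak: go right to lily.
      Visit lily.
      At lily: go left to fig.
        Visit fig.
        At fig: no left child.
        At fig: go right to mint.
          Visit mint.
          At mint: go left to plum.
            Visit plum.
            At plum: go left to rye.
              Visit rye.
              At rye: go left to bay.
                bay is a leaf — visit bay.
              At rye: no right child.
            At plum: no right child.
          At mint: no right child.
      At lily: go right to cedar.
        cedar is a leaf — visit cedar.
At hop: go right to iris.
  Visit iris.
  At iris: go left to kale.
    kale is a leaf — visit kale.
  At iris: go right to ash.
    ash is a leaf — visit ash.
Full pre-order sequence: hop, poppy, teak, daisy, lime, lily, fig, mint, plum, rye, bay, cedar, iris, kale, ash.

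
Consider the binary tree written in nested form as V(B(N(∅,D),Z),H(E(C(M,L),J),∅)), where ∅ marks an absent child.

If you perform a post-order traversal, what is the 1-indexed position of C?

Post-order visits the left subtree, then the right subtree, then the node.
At V: go left to B.
  At B: go left to N.
    At N: no left child.
    At N: go right to D.
      D is a leaf — visit D.
    Visit N.
  At B: go right to Z.
    Z is a leaf — visit Z.
  Visit B.
At V: go right to H.
  At H: go left to E.
    At E: go left to C.
      At C: go left to M.
        M is a leaf — visit M.
      At C: go right to L.
        L is a leaf — visit L.
      Visit C.
    At E: go right to J.
      J is a leaf — visit J.
    Visit E.
  At H: no right child.
  Visit H.
Visit V.
Full post-order sequence: D, N, Z, B, M, L, C, J, E, H, V.

7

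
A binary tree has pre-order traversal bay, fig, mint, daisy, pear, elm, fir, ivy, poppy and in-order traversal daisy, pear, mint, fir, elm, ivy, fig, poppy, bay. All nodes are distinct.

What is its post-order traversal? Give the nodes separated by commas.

pear, daisy, fir, ivy, elm, mint, poppy, fig, bay

The first element of pre-order is the root; it splits in-order into left and right subtrees.
Root bay: left subtree has 8 nodes {daisy, pear, mint, fir, elm, ivy, fig, poppy}, right has 0 { }.
  Root fig: left subtree has 6 nodes {daisy, pear, mint, fir, elm, ivy}, right has 1 {poppy}.
    Root mint: left subtree has 2 nodes {daisy, pear}, right has 3 {fir, elm, ivy}.
      Root daisy: left subtree has 0 nodes { }, right has 1 {pear}.
      Root elm: left subtree has 1 node {fir}, right has 1 {ivy}.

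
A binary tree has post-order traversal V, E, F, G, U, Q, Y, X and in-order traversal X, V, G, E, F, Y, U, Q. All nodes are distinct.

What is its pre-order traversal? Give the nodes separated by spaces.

X Y G V F E Q U

The last element of post-order is the root; it splits in-order into left and right subtrees.
Root X: left subtree has 0 nodes { }, right has 7 {V, G, E, F, Y, U, Q}.
  Root Y: left subtree has 4 nodes {V, G, E, F}, right has 2 {U, Q}.
    Root G: left subtree has 1 node {V}, right has 2 {E, F}.
      Root F: left subtree has 1 node {E}, right has 0 { }.
    Root Q: left subtree has 1 node {U}, right has 0 { }.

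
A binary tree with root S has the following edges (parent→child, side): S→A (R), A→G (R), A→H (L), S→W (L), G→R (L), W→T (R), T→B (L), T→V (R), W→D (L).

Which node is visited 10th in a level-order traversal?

R

Level-order visits nodes level by level from the root, left to right within each level.
Level 0: S
Level 1: W, A
Level 2: D, T, H, G
Level 3: B, V, R
Full level-order sequence: S, W, A, D, T, H, G, B, V, R.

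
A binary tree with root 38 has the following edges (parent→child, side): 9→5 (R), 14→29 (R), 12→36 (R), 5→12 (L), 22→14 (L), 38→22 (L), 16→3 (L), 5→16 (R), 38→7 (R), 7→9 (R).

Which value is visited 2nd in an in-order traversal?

29

In-order visits the left subtree, then the node, then the right subtree.
At 38: go left to 22.
  At 22: go left to 14.
    At 14: no left child.
    Visit 14.
    At 14: go right to 29.
      29 is a leaf — visit 29.
  Visit 22.
  At 22: no right child.
Visit 38.
At 38: go right to 7.
  At 7: no left child.
  Visit 7.
  At 7: go right to 9.
    At 9: no left child.
    Visit 9.
    At 9: go right to 5.
      At 5: go left to 12.
        At 12: no left child.
        Visit 12.
        At 12: go right to 36.
          36 is a leaf — visit 36.
      Visit 5.
      At 5: go right to 16.
        At 16: go left to 3.
          3 is a leaf — visit 3.
        Visit 16.
        At 16: no right child.
Full in-order sequence: 14, 29, 22, 38, 7, 9, 12, 36, 5, 3, 16.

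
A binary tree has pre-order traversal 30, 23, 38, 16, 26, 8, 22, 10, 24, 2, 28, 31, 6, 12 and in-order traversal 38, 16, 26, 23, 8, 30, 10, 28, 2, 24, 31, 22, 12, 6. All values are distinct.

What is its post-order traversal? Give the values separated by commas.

26, 16, 38, 8, 23, 28, 2, 31, 24, 10, 12, 6, 22, 30

The first element of pre-order is the root; it splits in-order into left and right subtrees.
Root 30: left subtree has 5 nodes {38, 16, 26, 23, 8}, right has 8 {10, 28, 2, 24, 31, 22, 12, 6}.
  Root 23: left subtree has 3 nodes {38, 16, 26}, right has 1 {8}.
    Root 38: left subtree has 0 nodes { }, right has 2 {16, 26}.
      Root 16: left subtree has 0 nodes { }, right has 1 {26}.
  Root 22: left subtree has 5 nodes {10, 28, 2, 24, 31}, right has 2 {12, 6}.
    Root 10: left subtree has 0 nodes { }, right has 4 {28, 2, 24, 31}.
      Root 24: left subtree has 2 nodes {28, 2}, right has 1 {31}.
        Root 2: left subtree has 1 node {28}, right has 0 { }.
    Root 6: left subtree has 1 node {12}, right has 0 { }.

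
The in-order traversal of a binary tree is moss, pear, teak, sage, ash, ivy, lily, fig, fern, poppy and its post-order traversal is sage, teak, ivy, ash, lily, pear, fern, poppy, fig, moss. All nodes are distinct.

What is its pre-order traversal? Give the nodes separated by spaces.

The last element of post-order is the root; it splits in-order into left and right subtrees.
Root moss: left subtree has 0 nodes { }, right has 9 {pear, teak, sage, ash, ivy, lily, fig, fern, poppy}.
  Root fig: left subtree has 6 nodes {pear, teak, sage, ash, ivy, lily}, right has 2 {fern, poppy}.
    Root pear: left subtree has 0 nodes { }, right has 5 {teak, sage, ash, ivy, lily}.
      Root lily: left subtree has 4 nodes {teak, sage, ash, ivy}, right has 0 { }.
        Root ash: left subtree has 2 nodes {teak, sage}, right has 1 {ivy}.
          Root teak: left subtree has 0 nodes { }, right has 1 {sage}.
    Root poppy: left subtree has 1 node {fern}, right has 0 { }.

moss fig pear lily ash teak sage ivy poppy fern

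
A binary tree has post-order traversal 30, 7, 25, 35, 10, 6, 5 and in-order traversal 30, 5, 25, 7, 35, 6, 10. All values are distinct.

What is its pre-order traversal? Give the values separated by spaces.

5 30 6 35 25 7 10

The last element of post-order is the root; it splits in-order into left and right subtrees.
Root 5: left subtree has 1 node {30}, right has 5 {25, 7, 35, 6, 10}.
  Root 6: left subtree has 3 nodes {25, 7, 35}, right has 1 {10}.
    Root 35: left subtree has 2 nodes {25, 7}, right has 0 { }.
      Root 25: left subtree has 0 nodes { }, right has 1 {7}.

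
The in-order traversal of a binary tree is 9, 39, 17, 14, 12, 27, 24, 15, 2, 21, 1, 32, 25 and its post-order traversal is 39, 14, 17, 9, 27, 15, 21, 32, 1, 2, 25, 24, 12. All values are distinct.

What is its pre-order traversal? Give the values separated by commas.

The last element of post-order is the root; it splits in-order into left and right subtrees.
Root 12: left subtree has 4 nodes {9, 39, 17, 14}, right has 8 {27, 24, 15, 2, 21, 1, 32, 25}.
  Root 9: left subtree has 0 nodes { }, right has 3 {39, 17, 14}.
    Root 17: left subtree has 1 node {39}, right has 1 {14}.
  Root 24: left subtree has 1 node {27}, right has 6 {15, 2, 21, 1, 32, 25}.
    Root 25: left subtree has 5 nodes {15, 2, 21, 1, 32}, right has 0 { }.
      Root 2: left subtree has 1 node {15}, right has 3 {21, 1, 32}.
        Root 1: left subtree has 1 node {21}, right has 1 {32}.

12, 9, 17, 39, 14, 24, 27, 25, 2, 15, 1, 21, 32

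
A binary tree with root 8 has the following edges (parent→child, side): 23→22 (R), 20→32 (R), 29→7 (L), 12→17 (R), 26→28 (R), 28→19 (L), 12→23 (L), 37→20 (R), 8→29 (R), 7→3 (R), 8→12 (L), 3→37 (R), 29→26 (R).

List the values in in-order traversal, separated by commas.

23, 22, 12, 17, 8, 7, 3, 37, 20, 32, 29, 26, 19, 28

In-order visits the left subtree, then the node, then the right subtree.
At 8: go left to 12.
  At 12: go left to 23.
    At 23: no left child.
    Visit 23.
    At 23: go right to 22.
      22 is a leaf — visit 22.
  Visit 12.
  At 12: go right to 17.
    17 is a leaf — visit 17.
Visit 8.
At 8: go right to 29.
  At 29: go left to 7.
    At 7: no left child.
    Visit 7.
    At 7: go right to 3.
      At 3: no left child.
      Visit 3.
      At 3: go right to 37.
        At 37: no left child.
        Visit 37.
        At 37: go right to 20.
          At 20: no left child.
          Visit 20.
          At 20: go right to 32.
            32 is a leaf — visit 32.
  Visit 29.
  At 29: go right to 26.
    At 26: no left child.
    Visit 26.
    At 26: go right to 28.
      At 28: go left to 19.
        19 is a leaf — visit 19.
      Visit 28.
      At 28: no right child.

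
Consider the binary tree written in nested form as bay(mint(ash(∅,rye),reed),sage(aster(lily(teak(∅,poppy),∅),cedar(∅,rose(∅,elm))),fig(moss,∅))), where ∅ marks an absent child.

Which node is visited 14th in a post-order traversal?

sage

Post-order visits the left subtree, then the right subtree, then the node.
At bay: go left to mint.
  At mint: go left to ash.
    At ash: no left child.
    At ash: go right to rye.
      rye is a leaf — visit rye.
    Visit ash.
  At mint: go right to reed.
    reed is a leaf — visit reed.
  Visit mint.
At bay: go right to sage.
  At sage: go left to aster.
    At aster: go left to lily.
      At lily: go left to teak.
        At teak: no left child.
        At teak: go right to poppy.
          poppy is a leaf — visit poppy.
        Visit teak.
      At lily: no right child.
      Visit lily.
    At aster: go right to cedar.
      At cedar: no left child.
      At cedar: go right to rose.
        At rose: no left child.
        At rose: go right to elm.
          elm is a leaf — visit elm.
        Visit rose.
      Visit cedar.
    Visit aster.
  At sage: go right to fig.
    At fig: go left to moss.
      moss is a leaf — visit moss.
    At fig: no right child.
    Visit fig.
  Visit sage.
Visit bay.
Full post-order sequence: rye, ash, reed, mint, poppy, teak, lily, elm, rose, cedar, aster, moss, fig, sage, bay.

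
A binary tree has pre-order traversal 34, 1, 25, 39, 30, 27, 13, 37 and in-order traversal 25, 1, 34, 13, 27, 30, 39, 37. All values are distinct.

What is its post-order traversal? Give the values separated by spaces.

The first element of pre-order is the root; it splits in-order into left and right subtrees.
Root 34: left subtree has 2 nodes {25, 1}, right has 5 {13, 27, 30, 39, 37}.
  Root 1: left subtree has 1 node {25}, right has 0 { }.
  Root 39: left subtree has 3 nodes {13, 27, 30}, right has 1 {37}.
    Root 30: left subtree has 2 nodes {13, 27}, right has 0 { }.
      Root 27: left subtree has 1 node {13}, right has 0 { }.

25 1 13 27 30 37 39 34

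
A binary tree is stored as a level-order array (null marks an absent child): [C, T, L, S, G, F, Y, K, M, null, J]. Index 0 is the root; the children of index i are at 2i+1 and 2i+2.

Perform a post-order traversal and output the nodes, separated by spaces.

K M S J G T F Y L C

Post-order visits the left subtree, then the right subtree, then the node.
At C: go left to T.
  At T: go left to S.
    At S: go left to K.
      K is a leaf — visit K.
    At S: go right to M.
      M is a leaf — visit M.
    Visit S.
  At T: go right to G.
    At G: no left child.
    At G: go right to J.
      J is a leaf — visit J.
    Visit G.
  Visit T.
At C: go right to L.
  At L: go left to F.
    F is a leaf — visit F.
  At L: go right to Y.
    Y is a leaf — visit Y.
  Visit L.
Visit C.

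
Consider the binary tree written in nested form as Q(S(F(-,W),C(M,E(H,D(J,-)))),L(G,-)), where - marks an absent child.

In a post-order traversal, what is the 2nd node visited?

F

Post-order visits the left subtree, then the right subtree, then the node.
At Q: go left to S.
  At S: go left to F.
    At F: no left child.
    At F: go right to W.
      W is a leaf — visit W.
    Visit F.
  At S: go right to C.
    At C: go left to M.
      M is a leaf — visit M.
    At C: go right to E.
      At E: go left to H.
        H is a leaf — visit H.
      At E: go right to D.
        At D: go left to J.
          J is a leaf — visit J.
        At D: no right child.
        Visit D.
      Visit E.
    Visit C.
  Visit S.
At Q: go right to L.
  At L: go left to G.
    G is a leaf — visit G.
  At L: no right child.
  Visit L.
Visit Q.
Full post-order sequence: W, F, M, H, J, D, E, C, S, G, L, Q.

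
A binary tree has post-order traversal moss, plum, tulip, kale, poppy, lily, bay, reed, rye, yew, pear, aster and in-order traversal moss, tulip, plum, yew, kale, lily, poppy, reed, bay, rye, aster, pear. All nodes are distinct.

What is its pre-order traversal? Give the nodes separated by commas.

The last element of post-order is the root; it splits in-order into left and right subtrees.
Root aster: left subtree has 10 nodes {moss, tulip, plum, yew, kale, lily, poppy, reed, bay, rye}, right has 1 {pear}.
  Root yew: left subtree has 3 nodes {moss, tulip, plum}, right has 6 {kale, lily, poppy, reed, bay, rye}.
    Root tulip: left subtree has 1 node {moss}, right has 1 {plum}.
    Root rye: left subtree has 5 nodes {kale, lily, poppy, reed, bay}, right has 0 { }.
      Root reed: left subtree has 3 nodes {kale, lily, poppy}, right has 1 {bay}.
        Root lily: left subtree has 1 node {kale}, right has 1 {poppy}.

aster, yew, tulip, moss, plum, rye, reed, lily, kale, poppy, bay, pear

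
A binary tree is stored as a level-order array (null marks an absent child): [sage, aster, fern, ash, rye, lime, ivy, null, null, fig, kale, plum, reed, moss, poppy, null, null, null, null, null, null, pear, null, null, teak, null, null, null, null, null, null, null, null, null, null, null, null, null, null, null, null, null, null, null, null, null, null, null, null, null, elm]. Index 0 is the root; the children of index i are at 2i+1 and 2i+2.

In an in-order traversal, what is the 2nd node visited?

aster

In-order visits the left subtree, then the node, then the right subtree.
At sage: go left to aster.
  At aster: go left to ash.
    ash is a leaf — visit ash.
  Visit aster.
  At aster: go right to rye.
    At rye: go left to fig.
      fig is a leaf — visit fig.
    Visit rye.
    At rye: go right to kale.
      At kale: go left to pear.
        pear is a leaf — visit pear.
      Visit kale.
      At kale: no right child.
Visit sage.
At sage: go right to fern.
  At fern: go left to lime.
    At lime: go left to plum.
      At plum: no left child.
      Visit plum.
      At plum: go right to teak.
        At teak: no left child.
        Visit teak.
        At teak: go right to elm.
          elm is a leaf — visit elm.
    Visit lime.
    At lime: go right to reed.
      reed is a leaf — visit reed.
  Visit fern.
  At fern: go right to ivy.
    At ivy: go left to moss.
      moss is a leaf — visit moss.
    Visit ivy.
    At ivy: go right to poppy.
      poppy is a leaf — visit poppy.
Full in-order sequence: ash, aster, fig, rye, pear, kale, sage, plum, teak, elm, lime, reed, fern, moss, ivy, poppy.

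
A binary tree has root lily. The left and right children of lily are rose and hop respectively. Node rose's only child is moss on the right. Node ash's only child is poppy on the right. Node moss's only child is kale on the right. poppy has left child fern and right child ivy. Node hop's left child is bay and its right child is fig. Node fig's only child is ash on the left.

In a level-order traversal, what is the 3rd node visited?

hop

Level-order visits nodes level by level from the root, left to right within each level.
Level 0: lily
Level 1: rose, hop
Level 2: moss, bay, fig
Level 3: kale, ash
Level 4: poppy
Level 5: fern, ivy
Full level-order sequence: lily, rose, hop, moss, bay, fig, kale, ash, poppy, fern, ivy.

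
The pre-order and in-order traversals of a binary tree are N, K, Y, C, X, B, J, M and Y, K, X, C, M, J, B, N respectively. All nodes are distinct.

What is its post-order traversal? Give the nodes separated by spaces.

Y X M J B C K N

The first element of pre-order is the root; it splits in-order into left and right subtrees.
Root N: left subtree has 7 nodes {Y, K, X, C, M, J, B}, right has 0 { }.
  Root K: left subtree has 1 node {Y}, right has 5 {X, C, M, J, B}.
    Root C: left subtree has 1 node {X}, right has 3 {M, J, B}.
      Root B: left subtree has 2 nodes {M, J}, right has 0 { }.
        Root J: left subtree has 1 node {M}, right has 0 { }.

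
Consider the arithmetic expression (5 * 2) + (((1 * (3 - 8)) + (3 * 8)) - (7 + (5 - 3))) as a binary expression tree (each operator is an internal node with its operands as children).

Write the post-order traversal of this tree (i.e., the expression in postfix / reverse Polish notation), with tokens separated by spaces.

Post-order on an expression tree gives postfix notation: for each operator, emit left operand, right operand, then the operator.

5 2 * 1 3 8 - * 3 8 * + 7 5 3 - + - +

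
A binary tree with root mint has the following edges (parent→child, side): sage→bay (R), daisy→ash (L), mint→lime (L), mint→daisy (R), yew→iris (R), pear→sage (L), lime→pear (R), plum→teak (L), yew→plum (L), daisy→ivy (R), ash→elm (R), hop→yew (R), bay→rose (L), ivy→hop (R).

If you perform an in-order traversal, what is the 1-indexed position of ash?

7

In-order visits the left subtree, then the node, then the right subtree.
At mint: go left to lime.
  At lime: no left child.
  Visit lime.
  At lime: go right to pear.
    At pear: go left to sage.
      At sage: no left child.
      Visit sage.
      At sage: go right to bay.
        At bay: go left to rose.
          rose is a leaf — visit rose.
        Visit bay.
        At bay: no right child.
    Visit pear.
    At pear: no right child.
Visit mint.
At mint: go right to daisy.
  At daisy: go left to ash.
    At ash: no left child.
    Visit ash.
    At ash: go right to elm.
      elm is a leaf — visit elm.
  Visit daisy.
  At daisy: go right to ivy.
    At ivy: no left child.
    Visit ivy.
    At ivy: go right to hop.
      At hop: no left child.
      Visit hop.
      At hop: go right to yew.
        At yew: go left to plum.
          At plum: go left to teak.
            teak is a leaf — visit teak.
          Visit plum.
          At plum: no right child.
        Visit yew.
        At yew: go right to iris.
          iris is a leaf — visit iris.
Full in-order sequence: lime, sage, rose, bay, pear, mint, ash, elm, daisy, ivy, hop, teak, plum, yew, iris.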